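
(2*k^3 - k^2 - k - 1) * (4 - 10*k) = -20*k^4 + 18*k^3 + 6*k^2 + 6*k - 4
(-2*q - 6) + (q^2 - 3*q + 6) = q^2 - 5*q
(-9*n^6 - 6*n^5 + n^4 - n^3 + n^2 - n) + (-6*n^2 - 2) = -9*n^6 - 6*n^5 + n^4 - n^3 - 5*n^2 - n - 2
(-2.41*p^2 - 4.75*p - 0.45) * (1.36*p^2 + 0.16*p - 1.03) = -3.2776*p^4 - 6.8456*p^3 + 1.1103*p^2 + 4.8205*p + 0.4635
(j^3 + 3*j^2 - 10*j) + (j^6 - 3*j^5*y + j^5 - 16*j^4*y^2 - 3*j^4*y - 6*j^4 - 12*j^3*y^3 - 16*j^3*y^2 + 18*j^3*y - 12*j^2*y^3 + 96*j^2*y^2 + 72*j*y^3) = j^6 - 3*j^5*y + j^5 - 16*j^4*y^2 - 3*j^4*y - 6*j^4 - 12*j^3*y^3 - 16*j^3*y^2 + 18*j^3*y + j^3 - 12*j^2*y^3 + 96*j^2*y^2 + 3*j^2 + 72*j*y^3 - 10*j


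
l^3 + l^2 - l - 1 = (l - 1)*(l + 1)^2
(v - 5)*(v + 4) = v^2 - v - 20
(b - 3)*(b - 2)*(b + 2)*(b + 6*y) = b^4 + 6*b^3*y - 3*b^3 - 18*b^2*y - 4*b^2 - 24*b*y + 12*b + 72*y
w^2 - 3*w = w*(w - 3)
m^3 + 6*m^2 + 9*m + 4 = (m + 1)^2*(m + 4)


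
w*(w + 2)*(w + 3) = w^3 + 5*w^2 + 6*w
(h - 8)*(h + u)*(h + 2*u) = h^3 + 3*h^2*u - 8*h^2 + 2*h*u^2 - 24*h*u - 16*u^2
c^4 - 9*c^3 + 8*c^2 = c^2*(c - 8)*(c - 1)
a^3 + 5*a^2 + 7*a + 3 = (a + 1)^2*(a + 3)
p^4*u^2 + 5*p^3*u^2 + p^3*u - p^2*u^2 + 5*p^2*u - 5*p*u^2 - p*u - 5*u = (p - 1)*(p + 5)*(p*u + 1)*(p*u + u)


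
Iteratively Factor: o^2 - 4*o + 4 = (o - 2)*(o - 2)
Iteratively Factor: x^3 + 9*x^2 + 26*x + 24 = (x + 4)*(x^2 + 5*x + 6) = (x + 2)*(x + 4)*(x + 3)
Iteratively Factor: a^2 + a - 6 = (a - 2)*(a + 3)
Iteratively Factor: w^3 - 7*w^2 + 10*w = (w - 2)*(w^2 - 5*w) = (w - 5)*(w - 2)*(w)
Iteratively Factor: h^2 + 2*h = (h + 2)*(h)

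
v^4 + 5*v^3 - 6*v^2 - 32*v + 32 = (v - 2)*(v - 1)*(v + 4)^2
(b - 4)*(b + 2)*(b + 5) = b^3 + 3*b^2 - 18*b - 40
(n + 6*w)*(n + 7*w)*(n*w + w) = n^3*w + 13*n^2*w^2 + n^2*w + 42*n*w^3 + 13*n*w^2 + 42*w^3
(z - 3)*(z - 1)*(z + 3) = z^3 - z^2 - 9*z + 9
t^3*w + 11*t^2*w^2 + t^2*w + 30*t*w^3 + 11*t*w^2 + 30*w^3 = (t + 5*w)*(t + 6*w)*(t*w + w)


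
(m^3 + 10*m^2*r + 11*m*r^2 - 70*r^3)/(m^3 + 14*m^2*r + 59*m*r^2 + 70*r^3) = (m - 2*r)/(m + 2*r)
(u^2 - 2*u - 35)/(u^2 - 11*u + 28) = (u + 5)/(u - 4)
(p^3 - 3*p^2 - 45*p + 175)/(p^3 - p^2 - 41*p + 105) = (p - 5)/(p - 3)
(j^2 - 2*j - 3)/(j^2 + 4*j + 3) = (j - 3)/(j + 3)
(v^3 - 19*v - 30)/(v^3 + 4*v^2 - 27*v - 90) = (v + 2)/(v + 6)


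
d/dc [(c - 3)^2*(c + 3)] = 3*(c - 3)*(c + 1)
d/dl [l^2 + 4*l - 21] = 2*l + 4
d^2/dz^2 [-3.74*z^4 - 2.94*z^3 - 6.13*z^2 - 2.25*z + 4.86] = -44.88*z^2 - 17.64*z - 12.26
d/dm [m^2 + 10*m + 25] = 2*m + 10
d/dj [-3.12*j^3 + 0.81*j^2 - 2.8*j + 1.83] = -9.36*j^2 + 1.62*j - 2.8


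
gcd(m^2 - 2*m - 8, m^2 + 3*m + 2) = m + 2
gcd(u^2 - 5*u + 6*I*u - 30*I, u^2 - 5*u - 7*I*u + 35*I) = u - 5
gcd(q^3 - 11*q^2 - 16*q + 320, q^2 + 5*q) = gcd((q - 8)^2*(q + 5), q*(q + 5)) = q + 5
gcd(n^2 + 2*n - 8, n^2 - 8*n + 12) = n - 2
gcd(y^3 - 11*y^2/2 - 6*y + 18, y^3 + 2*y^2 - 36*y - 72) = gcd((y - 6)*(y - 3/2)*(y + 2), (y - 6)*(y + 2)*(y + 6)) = y^2 - 4*y - 12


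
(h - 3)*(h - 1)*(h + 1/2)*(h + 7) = h^4 + 7*h^3/2 - 47*h^2/2 + 17*h/2 + 21/2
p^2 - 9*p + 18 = (p - 6)*(p - 3)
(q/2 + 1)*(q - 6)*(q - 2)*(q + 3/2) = q^4/2 - 9*q^3/4 - 13*q^2/2 + 9*q + 18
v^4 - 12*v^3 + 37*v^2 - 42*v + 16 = (v - 8)*(v - 2)*(v - 1)^2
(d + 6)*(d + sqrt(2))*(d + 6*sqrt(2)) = d^3 + 6*d^2 + 7*sqrt(2)*d^2 + 12*d + 42*sqrt(2)*d + 72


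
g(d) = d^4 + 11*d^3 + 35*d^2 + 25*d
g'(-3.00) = 4.00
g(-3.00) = 24.00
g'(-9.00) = -848.00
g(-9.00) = 1152.00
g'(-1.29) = -18.97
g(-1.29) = 5.15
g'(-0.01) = 24.30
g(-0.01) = -0.25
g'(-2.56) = -5.04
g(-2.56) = 23.78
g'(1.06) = 141.04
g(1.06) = 80.19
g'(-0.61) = -6.33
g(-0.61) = -4.58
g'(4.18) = 1186.33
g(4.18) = 1824.70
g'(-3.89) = 16.60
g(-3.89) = 13.85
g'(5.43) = 2018.51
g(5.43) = 3798.21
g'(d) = 4*d^3 + 33*d^2 + 70*d + 25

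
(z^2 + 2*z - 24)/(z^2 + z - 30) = (z - 4)/(z - 5)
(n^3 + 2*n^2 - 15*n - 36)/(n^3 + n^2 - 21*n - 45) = (n - 4)/(n - 5)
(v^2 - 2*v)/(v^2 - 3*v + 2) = v/(v - 1)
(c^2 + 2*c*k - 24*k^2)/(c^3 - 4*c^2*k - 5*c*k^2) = (-c^2 - 2*c*k + 24*k^2)/(c*(-c^2 + 4*c*k + 5*k^2))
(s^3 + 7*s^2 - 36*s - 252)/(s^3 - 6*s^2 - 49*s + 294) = (s + 6)/(s - 7)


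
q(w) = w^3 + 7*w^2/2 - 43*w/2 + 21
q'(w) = 3*w^2 + 7*w - 43/2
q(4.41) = 80.02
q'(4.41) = 67.71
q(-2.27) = 76.14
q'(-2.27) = -21.93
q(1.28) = 1.31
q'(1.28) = -7.62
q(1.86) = -0.45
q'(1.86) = 1.90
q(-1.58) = 59.76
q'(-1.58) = -25.07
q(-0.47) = 31.77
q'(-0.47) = -24.13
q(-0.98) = 44.49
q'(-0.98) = -25.48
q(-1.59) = 60.01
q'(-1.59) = -25.05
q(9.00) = 840.00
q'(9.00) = 284.50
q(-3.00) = 90.00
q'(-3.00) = -15.50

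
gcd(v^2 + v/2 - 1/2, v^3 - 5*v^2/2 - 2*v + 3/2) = v^2 + v/2 - 1/2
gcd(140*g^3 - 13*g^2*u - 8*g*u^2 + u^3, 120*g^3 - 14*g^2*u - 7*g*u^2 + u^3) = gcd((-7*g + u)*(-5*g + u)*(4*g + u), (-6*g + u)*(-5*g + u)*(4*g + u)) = -20*g^2 - g*u + u^2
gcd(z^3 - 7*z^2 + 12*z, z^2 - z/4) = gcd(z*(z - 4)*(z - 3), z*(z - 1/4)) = z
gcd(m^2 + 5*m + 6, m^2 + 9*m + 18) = m + 3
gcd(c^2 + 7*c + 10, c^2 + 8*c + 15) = c + 5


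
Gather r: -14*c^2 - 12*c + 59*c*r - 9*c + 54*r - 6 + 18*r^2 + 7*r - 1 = -14*c^2 - 21*c + 18*r^2 + r*(59*c + 61) - 7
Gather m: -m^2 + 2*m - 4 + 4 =-m^2 + 2*m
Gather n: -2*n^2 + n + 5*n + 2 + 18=-2*n^2 + 6*n + 20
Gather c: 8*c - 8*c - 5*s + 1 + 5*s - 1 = 0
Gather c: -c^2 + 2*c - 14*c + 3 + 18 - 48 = -c^2 - 12*c - 27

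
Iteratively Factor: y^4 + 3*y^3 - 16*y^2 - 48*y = (y + 3)*(y^3 - 16*y) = (y - 4)*(y + 3)*(y^2 + 4*y) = y*(y - 4)*(y + 3)*(y + 4)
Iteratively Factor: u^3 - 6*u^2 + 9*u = (u - 3)*(u^2 - 3*u) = u*(u - 3)*(u - 3)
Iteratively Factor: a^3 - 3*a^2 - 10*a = (a - 5)*(a^2 + 2*a) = a*(a - 5)*(a + 2)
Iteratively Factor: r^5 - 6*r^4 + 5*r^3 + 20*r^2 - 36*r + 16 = (r - 1)*(r^4 - 5*r^3 + 20*r - 16) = (r - 1)^2*(r^3 - 4*r^2 - 4*r + 16) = (r - 4)*(r - 1)^2*(r^2 - 4) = (r - 4)*(r - 2)*(r - 1)^2*(r + 2)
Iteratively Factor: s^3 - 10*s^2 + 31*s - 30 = (s - 5)*(s^2 - 5*s + 6) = (s - 5)*(s - 3)*(s - 2)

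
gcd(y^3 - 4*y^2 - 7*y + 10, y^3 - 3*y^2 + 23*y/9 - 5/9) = y - 1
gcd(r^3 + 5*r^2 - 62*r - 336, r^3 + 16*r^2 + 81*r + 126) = r^2 + 13*r + 42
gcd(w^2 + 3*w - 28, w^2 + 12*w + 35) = w + 7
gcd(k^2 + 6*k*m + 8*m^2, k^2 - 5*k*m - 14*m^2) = k + 2*m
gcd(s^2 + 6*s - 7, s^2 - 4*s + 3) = s - 1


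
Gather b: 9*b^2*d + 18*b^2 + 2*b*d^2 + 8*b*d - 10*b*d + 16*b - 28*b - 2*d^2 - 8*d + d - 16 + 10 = b^2*(9*d + 18) + b*(2*d^2 - 2*d - 12) - 2*d^2 - 7*d - 6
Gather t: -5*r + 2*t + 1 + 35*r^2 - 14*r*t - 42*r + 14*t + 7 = 35*r^2 - 47*r + t*(16 - 14*r) + 8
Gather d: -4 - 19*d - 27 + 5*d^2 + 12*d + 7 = 5*d^2 - 7*d - 24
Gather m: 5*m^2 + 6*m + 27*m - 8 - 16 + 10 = 5*m^2 + 33*m - 14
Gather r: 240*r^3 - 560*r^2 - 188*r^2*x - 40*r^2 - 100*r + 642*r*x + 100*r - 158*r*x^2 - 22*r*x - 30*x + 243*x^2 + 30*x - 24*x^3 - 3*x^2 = 240*r^3 + r^2*(-188*x - 600) + r*(-158*x^2 + 620*x) - 24*x^3 + 240*x^2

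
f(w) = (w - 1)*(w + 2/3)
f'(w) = 2*w - 1/3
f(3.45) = 10.09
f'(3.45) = 6.57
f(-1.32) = 1.52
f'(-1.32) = -2.97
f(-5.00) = 26.00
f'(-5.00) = -10.33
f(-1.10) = 0.91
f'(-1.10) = -2.53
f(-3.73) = 14.49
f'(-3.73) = -7.79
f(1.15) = 0.27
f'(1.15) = 1.97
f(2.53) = 4.89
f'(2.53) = 4.73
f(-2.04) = 4.17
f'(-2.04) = -4.41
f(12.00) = 139.33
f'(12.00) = 23.67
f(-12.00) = 147.33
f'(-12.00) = -24.33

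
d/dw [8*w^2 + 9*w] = 16*w + 9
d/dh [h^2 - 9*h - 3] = 2*h - 9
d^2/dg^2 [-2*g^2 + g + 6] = -4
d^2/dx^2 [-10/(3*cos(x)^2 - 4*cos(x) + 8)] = 10*(-36*sin(x)^4 - 62*sin(x)^2 - 77*cos(x) + 9*cos(3*x) + 82)/(3*sin(x)^2 + 4*cos(x) - 11)^3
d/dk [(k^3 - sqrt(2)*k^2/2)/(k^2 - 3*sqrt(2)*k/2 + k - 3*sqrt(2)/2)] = k*(-k*(2*k - sqrt(2))*(4*k - 3*sqrt(2) + 2) + 2*(3*k - sqrt(2))*(2*k^2 - 3*sqrt(2)*k + 2*k - 3*sqrt(2)))/(2*k^2 - 3*sqrt(2)*k + 2*k - 3*sqrt(2))^2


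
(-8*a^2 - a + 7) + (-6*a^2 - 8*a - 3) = -14*a^2 - 9*a + 4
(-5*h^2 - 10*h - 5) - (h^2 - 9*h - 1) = -6*h^2 - h - 4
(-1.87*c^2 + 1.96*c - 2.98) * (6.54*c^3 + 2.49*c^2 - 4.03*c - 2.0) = -12.2298*c^5 + 8.1621*c^4 - 7.0727*c^3 - 11.579*c^2 + 8.0894*c + 5.96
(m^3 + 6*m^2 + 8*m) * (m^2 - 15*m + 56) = m^5 - 9*m^4 - 26*m^3 + 216*m^2 + 448*m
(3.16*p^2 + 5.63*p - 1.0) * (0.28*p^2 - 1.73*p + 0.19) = 0.8848*p^4 - 3.8904*p^3 - 9.4195*p^2 + 2.7997*p - 0.19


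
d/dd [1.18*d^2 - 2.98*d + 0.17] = 2.36*d - 2.98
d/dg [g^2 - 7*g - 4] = 2*g - 7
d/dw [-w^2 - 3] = -2*w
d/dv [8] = 0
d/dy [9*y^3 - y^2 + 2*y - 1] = 27*y^2 - 2*y + 2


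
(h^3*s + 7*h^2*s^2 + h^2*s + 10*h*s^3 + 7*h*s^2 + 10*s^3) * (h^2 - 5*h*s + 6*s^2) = h^5*s + 2*h^4*s^2 + h^4*s - 19*h^3*s^3 + 2*h^3*s^2 - 8*h^2*s^4 - 19*h^2*s^3 + 60*h*s^5 - 8*h*s^4 + 60*s^5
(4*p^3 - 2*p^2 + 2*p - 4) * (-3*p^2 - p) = -12*p^5 + 2*p^4 - 4*p^3 + 10*p^2 + 4*p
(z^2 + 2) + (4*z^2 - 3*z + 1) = 5*z^2 - 3*z + 3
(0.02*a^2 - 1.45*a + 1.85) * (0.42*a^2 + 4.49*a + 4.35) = 0.0084*a^4 - 0.5192*a^3 - 5.6465*a^2 + 1.999*a + 8.0475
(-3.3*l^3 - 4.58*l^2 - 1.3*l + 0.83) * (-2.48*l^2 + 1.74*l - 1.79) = 8.184*l^5 + 5.6164*l^4 + 1.1618*l^3 + 3.8778*l^2 + 3.7712*l - 1.4857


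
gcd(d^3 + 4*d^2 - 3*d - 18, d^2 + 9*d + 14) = 1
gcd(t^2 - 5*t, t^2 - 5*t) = t^2 - 5*t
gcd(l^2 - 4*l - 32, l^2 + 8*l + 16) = l + 4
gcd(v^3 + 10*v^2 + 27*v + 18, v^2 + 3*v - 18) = v + 6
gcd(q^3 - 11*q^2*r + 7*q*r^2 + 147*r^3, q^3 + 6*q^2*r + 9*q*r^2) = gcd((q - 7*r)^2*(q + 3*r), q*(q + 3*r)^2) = q + 3*r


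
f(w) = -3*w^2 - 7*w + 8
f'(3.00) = -25.00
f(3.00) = -40.00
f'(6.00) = -43.00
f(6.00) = -142.00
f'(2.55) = -22.30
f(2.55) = -29.36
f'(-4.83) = 21.98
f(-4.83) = -28.18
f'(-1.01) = -0.94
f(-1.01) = 12.01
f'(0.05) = -7.30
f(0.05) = 7.64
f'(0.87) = -12.22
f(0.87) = -0.36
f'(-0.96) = -1.24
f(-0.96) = 11.96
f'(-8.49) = 43.94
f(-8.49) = -148.81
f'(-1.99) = 4.94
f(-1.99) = 10.05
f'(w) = -6*w - 7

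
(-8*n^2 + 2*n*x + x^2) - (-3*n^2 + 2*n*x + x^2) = -5*n^2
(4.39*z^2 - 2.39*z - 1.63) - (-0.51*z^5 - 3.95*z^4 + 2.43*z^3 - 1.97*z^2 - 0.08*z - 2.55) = 0.51*z^5 + 3.95*z^4 - 2.43*z^3 + 6.36*z^2 - 2.31*z + 0.92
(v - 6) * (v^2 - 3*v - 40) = v^3 - 9*v^2 - 22*v + 240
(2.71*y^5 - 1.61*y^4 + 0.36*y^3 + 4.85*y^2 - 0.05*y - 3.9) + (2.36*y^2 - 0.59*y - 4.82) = 2.71*y^5 - 1.61*y^4 + 0.36*y^3 + 7.21*y^2 - 0.64*y - 8.72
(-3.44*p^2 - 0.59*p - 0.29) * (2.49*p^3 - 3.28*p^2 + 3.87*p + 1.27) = -8.5656*p^5 + 9.8141*p^4 - 12.0997*p^3 - 5.7009*p^2 - 1.8716*p - 0.3683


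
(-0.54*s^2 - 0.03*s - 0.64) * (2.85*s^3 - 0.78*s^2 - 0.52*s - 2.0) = -1.539*s^5 + 0.3357*s^4 - 1.5198*s^3 + 1.5948*s^2 + 0.3928*s + 1.28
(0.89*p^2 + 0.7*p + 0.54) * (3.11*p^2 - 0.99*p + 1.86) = 2.7679*p^4 + 1.2959*p^3 + 2.6418*p^2 + 0.7674*p + 1.0044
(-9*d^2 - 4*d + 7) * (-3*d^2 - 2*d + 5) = 27*d^4 + 30*d^3 - 58*d^2 - 34*d + 35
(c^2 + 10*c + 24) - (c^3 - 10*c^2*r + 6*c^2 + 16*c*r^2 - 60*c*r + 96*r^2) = -c^3 + 10*c^2*r - 5*c^2 - 16*c*r^2 + 60*c*r + 10*c - 96*r^2 + 24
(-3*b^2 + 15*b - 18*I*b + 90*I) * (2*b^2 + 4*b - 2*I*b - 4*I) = -6*b^4 + 18*b^3 - 30*I*b^3 + 24*b^2 + 90*I*b^2 + 108*b + 300*I*b + 360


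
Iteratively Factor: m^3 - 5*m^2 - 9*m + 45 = (m + 3)*(m^2 - 8*m + 15) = (m - 3)*(m + 3)*(m - 5)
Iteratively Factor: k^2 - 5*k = (k - 5)*(k)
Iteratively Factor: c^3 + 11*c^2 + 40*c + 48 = (c + 4)*(c^2 + 7*c + 12) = (c + 4)^2*(c + 3)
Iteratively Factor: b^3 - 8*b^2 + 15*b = (b - 5)*(b^2 - 3*b) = b*(b - 5)*(b - 3)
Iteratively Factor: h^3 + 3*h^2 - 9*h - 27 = (h + 3)*(h^2 - 9) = (h + 3)^2*(h - 3)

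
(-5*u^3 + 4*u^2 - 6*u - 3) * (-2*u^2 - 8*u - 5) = 10*u^5 + 32*u^4 + 5*u^3 + 34*u^2 + 54*u + 15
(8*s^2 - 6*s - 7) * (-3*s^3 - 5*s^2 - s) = -24*s^5 - 22*s^4 + 43*s^3 + 41*s^2 + 7*s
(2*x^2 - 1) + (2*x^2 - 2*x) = 4*x^2 - 2*x - 1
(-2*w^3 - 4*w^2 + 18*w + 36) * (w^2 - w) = -2*w^5 - 2*w^4 + 22*w^3 + 18*w^2 - 36*w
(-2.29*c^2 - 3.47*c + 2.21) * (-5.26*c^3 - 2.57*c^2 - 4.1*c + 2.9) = 12.0454*c^5 + 24.1375*c^4 + 6.6823*c^3 + 1.9063*c^2 - 19.124*c + 6.409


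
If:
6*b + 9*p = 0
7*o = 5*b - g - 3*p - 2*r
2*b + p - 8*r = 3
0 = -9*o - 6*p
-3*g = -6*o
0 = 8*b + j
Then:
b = -9/32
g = -1/4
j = 9/4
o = -1/8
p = 3/16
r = -27/64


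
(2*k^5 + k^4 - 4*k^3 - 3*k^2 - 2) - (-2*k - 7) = 2*k^5 + k^4 - 4*k^3 - 3*k^2 + 2*k + 5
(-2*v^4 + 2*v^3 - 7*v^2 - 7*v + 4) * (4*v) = -8*v^5 + 8*v^4 - 28*v^3 - 28*v^2 + 16*v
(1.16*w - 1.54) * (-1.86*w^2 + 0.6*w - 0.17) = -2.1576*w^3 + 3.5604*w^2 - 1.1212*w + 0.2618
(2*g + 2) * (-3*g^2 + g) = -6*g^3 - 4*g^2 + 2*g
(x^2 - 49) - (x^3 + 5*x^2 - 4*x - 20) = -x^3 - 4*x^2 + 4*x - 29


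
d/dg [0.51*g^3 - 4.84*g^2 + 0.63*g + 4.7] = 1.53*g^2 - 9.68*g + 0.63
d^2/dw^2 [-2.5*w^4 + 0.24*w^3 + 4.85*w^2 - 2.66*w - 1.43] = -30.0*w^2 + 1.44*w + 9.7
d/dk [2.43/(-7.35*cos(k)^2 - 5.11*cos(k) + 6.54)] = -(35.721*cos(k) + 12.4173)*sin(k)/(7.35*cos(k)^2 + 5.11*cos(k) - 6.54)^2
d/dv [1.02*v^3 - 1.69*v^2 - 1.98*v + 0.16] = 3.06*v^2 - 3.38*v - 1.98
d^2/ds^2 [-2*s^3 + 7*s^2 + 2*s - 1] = 14 - 12*s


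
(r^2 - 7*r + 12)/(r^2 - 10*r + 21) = (r - 4)/(r - 7)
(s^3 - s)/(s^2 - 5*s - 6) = s*(s - 1)/(s - 6)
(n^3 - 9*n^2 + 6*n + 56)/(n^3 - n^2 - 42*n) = (n^2 - 2*n - 8)/(n*(n + 6))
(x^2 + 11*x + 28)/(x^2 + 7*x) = (x + 4)/x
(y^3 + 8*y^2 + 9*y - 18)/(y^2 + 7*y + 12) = (y^2 + 5*y - 6)/(y + 4)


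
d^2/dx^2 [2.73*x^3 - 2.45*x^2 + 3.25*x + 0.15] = 16.38*x - 4.9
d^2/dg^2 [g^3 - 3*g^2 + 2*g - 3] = 6*g - 6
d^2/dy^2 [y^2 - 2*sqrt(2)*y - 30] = 2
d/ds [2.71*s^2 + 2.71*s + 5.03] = 5.42*s + 2.71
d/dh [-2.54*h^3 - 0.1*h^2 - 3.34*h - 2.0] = -7.62*h^2 - 0.2*h - 3.34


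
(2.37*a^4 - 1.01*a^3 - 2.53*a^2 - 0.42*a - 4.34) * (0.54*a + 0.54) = 1.2798*a^5 + 0.7344*a^4 - 1.9116*a^3 - 1.593*a^2 - 2.5704*a - 2.3436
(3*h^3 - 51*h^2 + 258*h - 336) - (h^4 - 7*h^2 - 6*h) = -h^4 + 3*h^3 - 44*h^2 + 264*h - 336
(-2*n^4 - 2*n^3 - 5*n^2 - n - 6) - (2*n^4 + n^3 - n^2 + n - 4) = -4*n^4 - 3*n^3 - 4*n^2 - 2*n - 2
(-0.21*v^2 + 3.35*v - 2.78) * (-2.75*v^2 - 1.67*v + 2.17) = 0.5775*v^4 - 8.8618*v^3 + 1.5948*v^2 + 11.9121*v - 6.0326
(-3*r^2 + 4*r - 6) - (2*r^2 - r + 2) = -5*r^2 + 5*r - 8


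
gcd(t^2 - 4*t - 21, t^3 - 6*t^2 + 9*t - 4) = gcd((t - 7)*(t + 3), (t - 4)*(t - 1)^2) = 1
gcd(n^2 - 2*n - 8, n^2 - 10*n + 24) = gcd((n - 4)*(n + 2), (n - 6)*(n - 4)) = n - 4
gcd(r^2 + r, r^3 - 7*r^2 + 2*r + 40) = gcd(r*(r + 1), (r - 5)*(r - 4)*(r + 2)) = 1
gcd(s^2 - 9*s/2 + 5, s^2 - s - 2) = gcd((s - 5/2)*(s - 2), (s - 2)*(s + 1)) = s - 2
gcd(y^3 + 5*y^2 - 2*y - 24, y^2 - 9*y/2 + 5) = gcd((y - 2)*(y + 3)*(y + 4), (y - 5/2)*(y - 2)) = y - 2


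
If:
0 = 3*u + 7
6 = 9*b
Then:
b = 2/3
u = -7/3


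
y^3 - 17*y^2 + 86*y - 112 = (y - 8)*(y - 7)*(y - 2)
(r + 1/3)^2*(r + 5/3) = r^3 + 7*r^2/3 + 11*r/9 + 5/27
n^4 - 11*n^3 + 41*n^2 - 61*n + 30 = (n - 5)*(n - 3)*(n - 2)*(n - 1)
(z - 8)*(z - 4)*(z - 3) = z^3 - 15*z^2 + 68*z - 96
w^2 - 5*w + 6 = (w - 3)*(w - 2)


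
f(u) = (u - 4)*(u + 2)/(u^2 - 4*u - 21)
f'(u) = (4 - 2*u)*(u - 4)*(u + 2)/(u^2 - 4*u - 21)^2 + (u - 4)/(u^2 - 4*u - 21) + (u + 2)/(u^2 - 4*u - 21)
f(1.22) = 0.37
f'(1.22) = -0.04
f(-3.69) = 1.76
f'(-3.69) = 1.45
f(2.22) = 0.30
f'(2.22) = -0.09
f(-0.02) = 0.38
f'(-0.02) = 0.02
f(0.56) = 0.38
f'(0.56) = -0.01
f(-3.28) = 3.24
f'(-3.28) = 8.90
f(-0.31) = 0.37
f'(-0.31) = 0.05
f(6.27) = -2.77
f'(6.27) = -5.06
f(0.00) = 0.38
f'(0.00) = 0.02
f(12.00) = 1.49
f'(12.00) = -0.10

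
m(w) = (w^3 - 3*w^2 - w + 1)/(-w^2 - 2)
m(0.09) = -0.44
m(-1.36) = 1.48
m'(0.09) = 0.79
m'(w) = 2*w*(w^3 - 3*w^2 - w + 1)/(-w^2 - 2)^2 + (3*w^2 - 6*w - 1)/(-w^2 - 2)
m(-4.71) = 6.84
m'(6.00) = -1.01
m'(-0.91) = -2.15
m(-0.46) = -0.33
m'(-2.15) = -1.87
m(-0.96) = 0.58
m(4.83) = -1.53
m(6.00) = -2.71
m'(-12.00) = -1.03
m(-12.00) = 14.71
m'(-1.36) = -2.25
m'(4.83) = -0.99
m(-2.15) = 3.12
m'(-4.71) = -1.22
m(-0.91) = 0.47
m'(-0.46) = -1.22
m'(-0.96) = -2.20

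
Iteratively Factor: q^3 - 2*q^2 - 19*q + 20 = (q + 4)*(q^2 - 6*q + 5) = (q - 1)*(q + 4)*(q - 5)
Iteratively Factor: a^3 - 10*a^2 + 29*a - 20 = (a - 4)*(a^2 - 6*a + 5) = (a - 5)*(a - 4)*(a - 1)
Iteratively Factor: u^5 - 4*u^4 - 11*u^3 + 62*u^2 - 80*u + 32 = (u - 1)*(u^4 - 3*u^3 - 14*u^2 + 48*u - 32) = (u - 4)*(u - 1)*(u^3 + u^2 - 10*u + 8) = (u - 4)*(u - 1)^2*(u^2 + 2*u - 8) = (u - 4)*(u - 1)^2*(u + 4)*(u - 2)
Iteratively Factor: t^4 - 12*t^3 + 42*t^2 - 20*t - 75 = (t - 5)*(t^3 - 7*t^2 + 7*t + 15) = (t - 5)*(t + 1)*(t^2 - 8*t + 15) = (t - 5)^2*(t + 1)*(t - 3)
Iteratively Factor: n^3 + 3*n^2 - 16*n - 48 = (n - 4)*(n^2 + 7*n + 12) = (n - 4)*(n + 3)*(n + 4)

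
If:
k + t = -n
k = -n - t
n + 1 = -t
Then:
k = 1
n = -t - 1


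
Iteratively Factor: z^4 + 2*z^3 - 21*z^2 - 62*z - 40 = (z + 4)*(z^3 - 2*z^2 - 13*z - 10) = (z + 1)*(z + 4)*(z^2 - 3*z - 10) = (z - 5)*(z + 1)*(z + 4)*(z + 2)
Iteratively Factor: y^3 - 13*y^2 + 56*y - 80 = (y - 4)*(y^2 - 9*y + 20) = (y - 5)*(y - 4)*(y - 4)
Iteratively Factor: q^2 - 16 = (q + 4)*(q - 4)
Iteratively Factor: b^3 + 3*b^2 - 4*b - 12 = (b + 2)*(b^2 + b - 6) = (b + 2)*(b + 3)*(b - 2)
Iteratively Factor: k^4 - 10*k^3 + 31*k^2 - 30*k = (k)*(k^3 - 10*k^2 + 31*k - 30) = k*(k - 2)*(k^2 - 8*k + 15) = k*(k - 5)*(k - 2)*(k - 3)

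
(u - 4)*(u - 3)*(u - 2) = u^3 - 9*u^2 + 26*u - 24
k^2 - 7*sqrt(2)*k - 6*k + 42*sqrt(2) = (k - 6)*(k - 7*sqrt(2))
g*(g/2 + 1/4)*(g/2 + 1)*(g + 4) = g^4/4 + 13*g^3/8 + 11*g^2/4 + g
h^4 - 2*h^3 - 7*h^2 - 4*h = h*(h - 4)*(h + 1)^2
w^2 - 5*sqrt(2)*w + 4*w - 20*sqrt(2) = (w + 4)*(w - 5*sqrt(2))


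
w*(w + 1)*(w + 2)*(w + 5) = w^4 + 8*w^3 + 17*w^2 + 10*w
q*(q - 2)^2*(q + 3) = q^4 - q^3 - 8*q^2 + 12*q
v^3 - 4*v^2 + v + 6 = (v - 3)*(v - 2)*(v + 1)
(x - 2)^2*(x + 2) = x^3 - 2*x^2 - 4*x + 8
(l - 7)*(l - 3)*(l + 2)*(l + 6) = l^4 - 2*l^3 - 47*l^2 + 48*l + 252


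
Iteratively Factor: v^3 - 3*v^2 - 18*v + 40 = (v - 5)*(v^2 + 2*v - 8) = (v - 5)*(v - 2)*(v + 4)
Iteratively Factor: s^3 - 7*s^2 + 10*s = (s - 5)*(s^2 - 2*s) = s*(s - 5)*(s - 2)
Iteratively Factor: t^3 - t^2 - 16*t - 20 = (t - 5)*(t^2 + 4*t + 4) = (t - 5)*(t + 2)*(t + 2)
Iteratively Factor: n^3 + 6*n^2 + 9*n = (n + 3)*(n^2 + 3*n) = n*(n + 3)*(n + 3)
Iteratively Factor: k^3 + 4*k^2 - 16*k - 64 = (k + 4)*(k^2 - 16) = (k + 4)^2*(k - 4)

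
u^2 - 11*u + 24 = (u - 8)*(u - 3)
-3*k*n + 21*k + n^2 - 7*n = (-3*k + n)*(n - 7)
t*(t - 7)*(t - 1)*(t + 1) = t^4 - 7*t^3 - t^2 + 7*t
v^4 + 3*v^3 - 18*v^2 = v^2*(v - 3)*(v + 6)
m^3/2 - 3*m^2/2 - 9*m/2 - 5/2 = (m/2 + 1/2)*(m - 5)*(m + 1)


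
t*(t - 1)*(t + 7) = t^3 + 6*t^2 - 7*t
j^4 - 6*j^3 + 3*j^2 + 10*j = j*(j - 5)*(j - 2)*(j + 1)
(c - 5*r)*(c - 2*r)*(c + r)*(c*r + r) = c^4*r - 6*c^3*r^2 + c^3*r + 3*c^2*r^3 - 6*c^2*r^2 + 10*c*r^4 + 3*c*r^3 + 10*r^4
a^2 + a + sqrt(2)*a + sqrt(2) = (a + 1)*(a + sqrt(2))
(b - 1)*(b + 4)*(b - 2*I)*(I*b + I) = I*b^4 + 2*b^3 + 4*I*b^3 + 8*b^2 - I*b^2 - 2*b - 4*I*b - 8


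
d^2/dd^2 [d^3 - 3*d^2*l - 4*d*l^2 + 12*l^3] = 6*d - 6*l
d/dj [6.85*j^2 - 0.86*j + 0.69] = 13.7*j - 0.86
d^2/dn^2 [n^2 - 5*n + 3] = 2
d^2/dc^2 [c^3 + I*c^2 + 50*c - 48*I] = 6*c + 2*I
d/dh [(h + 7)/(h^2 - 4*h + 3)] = (h^2 - 4*h - 2*(h - 2)*(h + 7) + 3)/(h^2 - 4*h + 3)^2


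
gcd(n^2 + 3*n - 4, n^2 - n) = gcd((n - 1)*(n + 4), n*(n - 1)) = n - 1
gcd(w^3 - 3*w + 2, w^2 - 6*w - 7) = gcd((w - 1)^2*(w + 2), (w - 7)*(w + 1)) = 1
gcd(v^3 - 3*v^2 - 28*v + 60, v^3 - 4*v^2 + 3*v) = 1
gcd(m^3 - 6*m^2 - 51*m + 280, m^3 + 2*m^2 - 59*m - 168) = m^2 - m - 56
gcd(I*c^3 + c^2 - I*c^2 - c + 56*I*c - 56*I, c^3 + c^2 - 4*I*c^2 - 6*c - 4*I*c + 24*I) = 1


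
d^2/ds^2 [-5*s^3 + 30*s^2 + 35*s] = 60 - 30*s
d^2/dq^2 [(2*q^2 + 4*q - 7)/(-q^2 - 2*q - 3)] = 26*(3*q^2 + 6*q + 1)/(q^6 + 6*q^5 + 21*q^4 + 44*q^3 + 63*q^2 + 54*q + 27)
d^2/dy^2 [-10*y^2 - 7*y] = -20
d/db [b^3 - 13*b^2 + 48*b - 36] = 3*b^2 - 26*b + 48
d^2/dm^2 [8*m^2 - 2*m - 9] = 16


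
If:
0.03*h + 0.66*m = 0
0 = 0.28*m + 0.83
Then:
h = 65.21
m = -2.96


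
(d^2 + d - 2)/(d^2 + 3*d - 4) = (d + 2)/(d + 4)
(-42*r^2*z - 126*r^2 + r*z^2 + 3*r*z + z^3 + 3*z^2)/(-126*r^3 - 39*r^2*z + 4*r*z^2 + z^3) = (z + 3)/(3*r + z)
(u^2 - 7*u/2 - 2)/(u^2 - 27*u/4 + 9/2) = 2*(2*u^2 - 7*u - 4)/(4*u^2 - 27*u + 18)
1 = 1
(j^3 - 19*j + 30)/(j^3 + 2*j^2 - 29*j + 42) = (j + 5)/(j + 7)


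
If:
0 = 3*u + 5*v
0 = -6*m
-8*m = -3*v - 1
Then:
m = 0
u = 5/9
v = -1/3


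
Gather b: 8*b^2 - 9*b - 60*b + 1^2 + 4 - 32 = 8*b^2 - 69*b - 27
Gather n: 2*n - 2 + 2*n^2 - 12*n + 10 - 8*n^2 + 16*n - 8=-6*n^2 + 6*n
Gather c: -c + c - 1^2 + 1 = 0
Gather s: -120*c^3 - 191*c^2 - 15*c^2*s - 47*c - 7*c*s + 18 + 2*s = -120*c^3 - 191*c^2 - 47*c + s*(-15*c^2 - 7*c + 2) + 18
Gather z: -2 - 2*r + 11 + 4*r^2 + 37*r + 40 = 4*r^2 + 35*r + 49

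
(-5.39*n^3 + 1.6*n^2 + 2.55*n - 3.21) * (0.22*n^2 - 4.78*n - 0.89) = -1.1858*n^5 + 26.1162*n^4 - 2.2899*n^3 - 14.3192*n^2 + 13.0743*n + 2.8569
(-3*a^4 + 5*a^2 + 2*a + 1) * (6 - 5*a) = 15*a^5 - 18*a^4 - 25*a^3 + 20*a^2 + 7*a + 6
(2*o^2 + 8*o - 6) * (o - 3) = 2*o^3 + 2*o^2 - 30*o + 18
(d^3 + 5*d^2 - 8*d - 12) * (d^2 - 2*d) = d^5 + 3*d^4 - 18*d^3 + 4*d^2 + 24*d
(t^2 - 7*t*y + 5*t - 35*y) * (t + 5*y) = t^3 - 2*t^2*y + 5*t^2 - 35*t*y^2 - 10*t*y - 175*y^2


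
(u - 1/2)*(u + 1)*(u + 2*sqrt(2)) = u^3 + u^2/2 + 2*sqrt(2)*u^2 - u/2 + sqrt(2)*u - sqrt(2)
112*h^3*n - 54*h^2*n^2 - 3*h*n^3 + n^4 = n*(-8*h + n)*(-2*h + n)*(7*h + n)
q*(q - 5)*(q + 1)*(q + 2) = q^4 - 2*q^3 - 13*q^2 - 10*q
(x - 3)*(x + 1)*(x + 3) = x^3 + x^2 - 9*x - 9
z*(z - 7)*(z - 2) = z^3 - 9*z^2 + 14*z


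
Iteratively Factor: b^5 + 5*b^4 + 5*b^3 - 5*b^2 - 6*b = (b)*(b^4 + 5*b^3 + 5*b^2 - 5*b - 6) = b*(b + 3)*(b^3 + 2*b^2 - b - 2) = b*(b + 2)*(b + 3)*(b^2 - 1) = b*(b - 1)*(b + 2)*(b + 3)*(b + 1)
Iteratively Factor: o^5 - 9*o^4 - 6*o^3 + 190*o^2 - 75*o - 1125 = (o + 3)*(o^4 - 12*o^3 + 30*o^2 + 100*o - 375) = (o + 3)^2*(o^3 - 15*o^2 + 75*o - 125) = (o - 5)*(o + 3)^2*(o^2 - 10*o + 25) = (o - 5)^2*(o + 3)^2*(o - 5)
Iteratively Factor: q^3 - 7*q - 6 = (q - 3)*(q^2 + 3*q + 2) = (q - 3)*(q + 1)*(q + 2)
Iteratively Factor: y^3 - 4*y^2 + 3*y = (y - 3)*(y^2 - y) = (y - 3)*(y - 1)*(y)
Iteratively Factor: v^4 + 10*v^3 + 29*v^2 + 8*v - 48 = (v + 4)*(v^3 + 6*v^2 + 5*v - 12) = (v - 1)*(v + 4)*(v^2 + 7*v + 12) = (v - 1)*(v + 3)*(v + 4)*(v + 4)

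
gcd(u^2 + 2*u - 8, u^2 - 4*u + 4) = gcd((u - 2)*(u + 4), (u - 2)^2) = u - 2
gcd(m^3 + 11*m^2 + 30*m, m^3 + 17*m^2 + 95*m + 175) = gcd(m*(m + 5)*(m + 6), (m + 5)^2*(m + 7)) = m + 5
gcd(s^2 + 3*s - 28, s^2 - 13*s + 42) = 1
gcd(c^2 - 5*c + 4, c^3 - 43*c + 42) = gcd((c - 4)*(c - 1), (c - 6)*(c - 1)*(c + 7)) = c - 1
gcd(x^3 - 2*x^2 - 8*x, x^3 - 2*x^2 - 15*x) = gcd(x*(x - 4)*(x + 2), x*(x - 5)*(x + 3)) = x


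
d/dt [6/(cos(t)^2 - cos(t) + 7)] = 6*(2*cos(t) - 1)*sin(t)/(sin(t)^2 + cos(t) - 8)^2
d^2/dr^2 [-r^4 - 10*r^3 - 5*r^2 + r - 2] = -12*r^2 - 60*r - 10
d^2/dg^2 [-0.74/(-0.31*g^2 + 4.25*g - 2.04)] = (-0.142228*g^2 + 1.9499*g + 0.74*(0.62*g - 4.25)*(1.24*g - 8.5) - 0.935952)/(0.31*g^2 - 4.25*g + 2.04)^3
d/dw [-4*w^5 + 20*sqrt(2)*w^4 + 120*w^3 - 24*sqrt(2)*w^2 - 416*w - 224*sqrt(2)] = -20*w^4 + 80*sqrt(2)*w^3 + 360*w^2 - 48*sqrt(2)*w - 416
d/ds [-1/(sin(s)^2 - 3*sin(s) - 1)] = (2*sin(s) - 3)*cos(s)/(3*sin(s) + cos(s)^2)^2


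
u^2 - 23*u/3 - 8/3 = (u - 8)*(u + 1/3)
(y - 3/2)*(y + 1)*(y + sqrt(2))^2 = y^4 - y^3/2 + 2*sqrt(2)*y^3 - sqrt(2)*y^2 + y^2/2 - 3*sqrt(2)*y - y - 3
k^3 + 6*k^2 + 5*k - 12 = (k - 1)*(k + 3)*(k + 4)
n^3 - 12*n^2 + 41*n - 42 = (n - 7)*(n - 3)*(n - 2)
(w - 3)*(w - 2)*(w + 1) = w^3 - 4*w^2 + w + 6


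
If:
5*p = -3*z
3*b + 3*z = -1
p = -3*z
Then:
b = -1/3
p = 0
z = 0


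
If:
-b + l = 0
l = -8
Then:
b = -8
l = -8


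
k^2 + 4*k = k*(k + 4)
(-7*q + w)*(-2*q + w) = 14*q^2 - 9*q*w + w^2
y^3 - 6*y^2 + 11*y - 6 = (y - 3)*(y - 2)*(y - 1)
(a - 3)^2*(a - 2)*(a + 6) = a^4 - 2*a^3 - 27*a^2 + 108*a - 108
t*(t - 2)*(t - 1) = t^3 - 3*t^2 + 2*t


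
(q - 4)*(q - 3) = q^2 - 7*q + 12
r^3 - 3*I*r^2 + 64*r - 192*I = (r - 8*I)*(r - 3*I)*(r + 8*I)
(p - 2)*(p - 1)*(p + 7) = p^3 + 4*p^2 - 19*p + 14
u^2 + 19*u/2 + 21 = (u + 7/2)*(u + 6)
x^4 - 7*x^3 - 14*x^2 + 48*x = x*(x - 8)*(x - 2)*(x + 3)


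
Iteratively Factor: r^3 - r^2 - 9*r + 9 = (r + 3)*(r^2 - 4*r + 3) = (r - 1)*(r + 3)*(r - 3)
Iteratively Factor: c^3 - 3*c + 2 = (c - 1)*(c^2 + c - 2) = (c - 1)*(c + 2)*(c - 1)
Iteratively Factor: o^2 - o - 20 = (o + 4)*(o - 5)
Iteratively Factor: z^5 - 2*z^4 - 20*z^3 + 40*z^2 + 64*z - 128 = (z + 4)*(z^4 - 6*z^3 + 4*z^2 + 24*z - 32) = (z + 2)*(z + 4)*(z^3 - 8*z^2 + 20*z - 16) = (z - 4)*(z + 2)*(z + 4)*(z^2 - 4*z + 4) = (z - 4)*(z - 2)*(z + 2)*(z + 4)*(z - 2)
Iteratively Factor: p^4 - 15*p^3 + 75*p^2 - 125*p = (p - 5)*(p^3 - 10*p^2 + 25*p) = p*(p - 5)*(p^2 - 10*p + 25) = p*(p - 5)^2*(p - 5)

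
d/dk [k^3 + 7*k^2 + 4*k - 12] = 3*k^2 + 14*k + 4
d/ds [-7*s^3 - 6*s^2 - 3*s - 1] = -21*s^2 - 12*s - 3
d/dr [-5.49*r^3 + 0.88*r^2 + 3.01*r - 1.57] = -16.47*r^2 + 1.76*r + 3.01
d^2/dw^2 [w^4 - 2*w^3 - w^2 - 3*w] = 12*w^2 - 12*w - 2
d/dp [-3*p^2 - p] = -6*p - 1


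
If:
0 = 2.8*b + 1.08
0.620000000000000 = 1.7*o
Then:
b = -0.39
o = 0.36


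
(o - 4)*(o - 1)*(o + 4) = o^3 - o^2 - 16*o + 16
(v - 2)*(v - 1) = v^2 - 3*v + 2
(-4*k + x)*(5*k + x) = -20*k^2 + k*x + x^2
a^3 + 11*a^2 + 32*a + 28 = (a + 2)^2*(a + 7)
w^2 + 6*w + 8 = (w + 2)*(w + 4)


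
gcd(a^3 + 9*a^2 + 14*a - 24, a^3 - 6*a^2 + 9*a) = 1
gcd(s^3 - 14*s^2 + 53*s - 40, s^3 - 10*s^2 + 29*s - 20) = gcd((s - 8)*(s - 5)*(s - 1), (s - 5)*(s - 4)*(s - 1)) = s^2 - 6*s + 5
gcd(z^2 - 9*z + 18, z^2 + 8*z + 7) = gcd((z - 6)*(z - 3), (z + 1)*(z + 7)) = 1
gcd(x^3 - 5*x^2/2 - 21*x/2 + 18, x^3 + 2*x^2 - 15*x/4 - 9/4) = x^2 + 3*x/2 - 9/2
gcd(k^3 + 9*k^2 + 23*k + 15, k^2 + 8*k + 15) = k^2 + 8*k + 15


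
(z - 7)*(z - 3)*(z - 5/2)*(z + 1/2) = z^4 - 12*z^3 + 159*z^2/4 - 59*z/2 - 105/4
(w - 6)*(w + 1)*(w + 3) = w^3 - 2*w^2 - 21*w - 18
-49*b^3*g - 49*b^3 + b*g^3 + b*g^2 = (-7*b + g)*(7*b + g)*(b*g + b)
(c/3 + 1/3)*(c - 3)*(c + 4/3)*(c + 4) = c^4/3 + 10*c^3/9 - 25*c^2/9 - 80*c/9 - 16/3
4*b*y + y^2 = y*(4*b + y)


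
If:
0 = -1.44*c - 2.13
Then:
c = -1.48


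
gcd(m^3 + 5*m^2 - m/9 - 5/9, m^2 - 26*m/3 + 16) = 1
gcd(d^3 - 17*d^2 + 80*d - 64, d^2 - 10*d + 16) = d - 8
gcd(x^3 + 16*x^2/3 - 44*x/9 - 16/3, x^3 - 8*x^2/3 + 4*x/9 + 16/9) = x^2 - 2*x/3 - 8/9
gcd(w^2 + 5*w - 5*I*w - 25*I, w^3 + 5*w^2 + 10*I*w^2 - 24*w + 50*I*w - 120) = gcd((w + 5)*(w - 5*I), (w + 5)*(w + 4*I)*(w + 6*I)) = w + 5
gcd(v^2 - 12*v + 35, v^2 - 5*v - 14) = v - 7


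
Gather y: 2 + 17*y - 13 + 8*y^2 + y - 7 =8*y^2 + 18*y - 18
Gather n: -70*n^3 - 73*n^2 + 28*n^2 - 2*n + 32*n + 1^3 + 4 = -70*n^3 - 45*n^2 + 30*n + 5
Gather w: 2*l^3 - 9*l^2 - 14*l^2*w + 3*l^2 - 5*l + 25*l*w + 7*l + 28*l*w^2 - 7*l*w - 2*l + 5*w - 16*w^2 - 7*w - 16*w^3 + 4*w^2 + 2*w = 2*l^3 - 6*l^2 - 16*w^3 + w^2*(28*l - 12) + w*(-14*l^2 + 18*l)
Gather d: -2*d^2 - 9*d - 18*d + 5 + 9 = -2*d^2 - 27*d + 14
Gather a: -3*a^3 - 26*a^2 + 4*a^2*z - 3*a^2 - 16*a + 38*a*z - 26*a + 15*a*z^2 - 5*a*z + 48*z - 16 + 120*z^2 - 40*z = -3*a^3 + a^2*(4*z - 29) + a*(15*z^2 + 33*z - 42) + 120*z^2 + 8*z - 16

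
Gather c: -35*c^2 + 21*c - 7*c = -35*c^2 + 14*c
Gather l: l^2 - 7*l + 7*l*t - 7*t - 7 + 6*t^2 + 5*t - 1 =l^2 + l*(7*t - 7) + 6*t^2 - 2*t - 8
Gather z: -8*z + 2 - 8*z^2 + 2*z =-8*z^2 - 6*z + 2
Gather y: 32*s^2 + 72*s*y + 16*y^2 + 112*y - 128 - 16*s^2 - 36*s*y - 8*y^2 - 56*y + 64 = 16*s^2 + 8*y^2 + y*(36*s + 56) - 64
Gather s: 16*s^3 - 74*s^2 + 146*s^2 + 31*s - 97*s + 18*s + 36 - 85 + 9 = 16*s^3 + 72*s^2 - 48*s - 40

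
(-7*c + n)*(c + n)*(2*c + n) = -14*c^3 - 19*c^2*n - 4*c*n^2 + n^3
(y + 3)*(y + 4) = y^2 + 7*y + 12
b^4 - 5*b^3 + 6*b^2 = b^2*(b - 3)*(b - 2)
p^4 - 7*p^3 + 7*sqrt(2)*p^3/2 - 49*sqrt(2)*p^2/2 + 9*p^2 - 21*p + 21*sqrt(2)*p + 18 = (p - 6)*(p - 1)*(p + sqrt(2)/2)*(p + 3*sqrt(2))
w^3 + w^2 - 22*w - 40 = (w - 5)*(w + 2)*(w + 4)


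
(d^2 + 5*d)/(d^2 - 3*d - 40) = d/(d - 8)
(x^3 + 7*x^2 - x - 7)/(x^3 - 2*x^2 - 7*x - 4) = (x^2 + 6*x - 7)/(x^2 - 3*x - 4)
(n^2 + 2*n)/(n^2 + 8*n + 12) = n/(n + 6)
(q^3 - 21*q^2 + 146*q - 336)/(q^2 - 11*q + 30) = (q^2 - 15*q + 56)/(q - 5)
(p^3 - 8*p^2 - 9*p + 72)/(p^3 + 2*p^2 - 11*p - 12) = (p^2 - 5*p - 24)/(p^2 + 5*p + 4)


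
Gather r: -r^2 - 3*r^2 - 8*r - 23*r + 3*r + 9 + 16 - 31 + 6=-4*r^2 - 28*r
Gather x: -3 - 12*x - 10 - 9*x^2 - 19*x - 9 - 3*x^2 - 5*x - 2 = -12*x^2 - 36*x - 24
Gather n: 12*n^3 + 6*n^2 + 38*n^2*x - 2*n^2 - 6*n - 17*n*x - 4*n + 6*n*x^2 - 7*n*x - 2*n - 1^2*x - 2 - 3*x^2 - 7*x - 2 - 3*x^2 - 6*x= 12*n^3 + n^2*(38*x + 4) + n*(6*x^2 - 24*x - 12) - 6*x^2 - 14*x - 4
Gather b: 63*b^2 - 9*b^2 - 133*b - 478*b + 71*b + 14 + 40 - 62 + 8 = 54*b^2 - 540*b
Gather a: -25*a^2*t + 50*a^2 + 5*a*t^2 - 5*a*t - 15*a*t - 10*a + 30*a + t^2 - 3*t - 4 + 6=a^2*(50 - 25*t) + a*(5*t^2 - 20*t + 20) + t^2 - 3*t + 2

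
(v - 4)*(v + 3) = v^2 - v - 12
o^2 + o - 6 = (o - 2)*(o + 3)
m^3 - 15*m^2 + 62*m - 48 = (m - 8)*(m - 6)*(m - 1)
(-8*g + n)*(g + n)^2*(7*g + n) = -56*g^4 - 113*g^3*n - 57*g^2*n^2 + g*n^3 + n^4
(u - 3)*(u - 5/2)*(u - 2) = u^3 - 15*u^2/2 + 37*u/2 - 15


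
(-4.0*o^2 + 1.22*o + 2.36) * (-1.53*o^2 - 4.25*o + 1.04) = 6.12*o^4 + 15.1334*o^3 - 12.9558*o^2 - 8.7612*o + 2.4544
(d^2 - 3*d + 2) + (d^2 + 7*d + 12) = 2*d^2 + 4*d + 14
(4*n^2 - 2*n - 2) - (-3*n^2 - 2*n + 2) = 7*n^2 - 4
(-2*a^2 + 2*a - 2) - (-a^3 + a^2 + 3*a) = a^3 - 3*a^2 - a - 2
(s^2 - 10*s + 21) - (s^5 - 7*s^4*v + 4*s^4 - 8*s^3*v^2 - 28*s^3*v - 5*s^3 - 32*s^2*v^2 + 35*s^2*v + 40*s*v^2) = -s^5 + 7*s^4*v - 4*s^4 + 8*s^3*v^2 + 28*s^3*v + 5*s^3 + 32*s^2*v^2 - 35*s^2*v + s^2 - 40*s*v^2 - 10*s + 21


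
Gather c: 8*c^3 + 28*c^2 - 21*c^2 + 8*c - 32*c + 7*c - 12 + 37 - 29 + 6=8*c^3 + 7*c^2 - 17*c + 2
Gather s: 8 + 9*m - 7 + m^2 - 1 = m^2 + 9*m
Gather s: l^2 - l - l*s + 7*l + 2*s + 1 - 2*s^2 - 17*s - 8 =l^2 + 6*l - 2*s^2 + s*(-l - 15) - 7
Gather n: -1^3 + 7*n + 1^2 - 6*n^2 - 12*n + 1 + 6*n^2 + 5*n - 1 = 0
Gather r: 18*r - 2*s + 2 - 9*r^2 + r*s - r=-9*r^2 + r*(s + 17) - 2*s + 2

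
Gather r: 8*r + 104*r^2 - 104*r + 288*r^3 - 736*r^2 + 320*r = 288*r^3 - 632*r^2 + 224*r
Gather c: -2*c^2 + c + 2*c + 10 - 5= -2*c^2 + 3*c + 5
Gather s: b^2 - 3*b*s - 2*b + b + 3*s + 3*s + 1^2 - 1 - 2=b^2 - b + s*(6 - 3*b) - 2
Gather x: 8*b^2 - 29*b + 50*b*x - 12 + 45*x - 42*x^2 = 8*b^2 - 29*b - 42*x^2 + x*(50*b + 45) - 12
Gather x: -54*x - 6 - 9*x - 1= -63*x - 7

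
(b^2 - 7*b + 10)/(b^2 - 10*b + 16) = (b - 5)/(b - 8)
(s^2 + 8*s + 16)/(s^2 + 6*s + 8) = (s + 4)/(s + 2)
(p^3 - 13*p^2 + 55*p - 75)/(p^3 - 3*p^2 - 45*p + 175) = (p - 3)/(p + 7)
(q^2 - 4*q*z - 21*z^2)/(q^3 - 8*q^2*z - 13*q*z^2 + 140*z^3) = (-q - 3*z)/(-q^2 + q*z + 20*z^2)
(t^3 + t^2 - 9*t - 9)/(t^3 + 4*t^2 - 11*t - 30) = (t^2 + 4*t + 3)/(t^2 + 7*t + 10)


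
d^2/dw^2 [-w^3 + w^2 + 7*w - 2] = 2 - 6*w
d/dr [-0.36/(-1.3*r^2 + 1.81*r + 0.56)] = (0.6516 - 0.936*r)/(-1.3*r^2 + 1.81*r + 0.56)^2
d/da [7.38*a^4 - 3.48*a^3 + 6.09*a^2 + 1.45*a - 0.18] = 29.52*a^3 - 10.44*a^2 + 12.18*a + 1.45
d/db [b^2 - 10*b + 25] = 2*b - 10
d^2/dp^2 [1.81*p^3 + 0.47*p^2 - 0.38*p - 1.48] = 10.86*p + 0.94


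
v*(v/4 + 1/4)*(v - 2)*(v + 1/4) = v^4/4 - 3*v^3/16 - 9*v^2/16 - v/8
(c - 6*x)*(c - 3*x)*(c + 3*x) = c^3 - 6*c^2*x - 9*c*x^2 + 54*x^3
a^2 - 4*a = a*(a - 4)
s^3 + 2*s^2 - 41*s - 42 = (s - 6)*(s + 1)*(s + 7)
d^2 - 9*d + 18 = (d - 6)*(d - 3)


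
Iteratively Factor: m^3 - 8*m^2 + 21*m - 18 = (m - 3)*(m^2 - 5*m + 6) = (m - 3)*(m - 2)*(m - 3)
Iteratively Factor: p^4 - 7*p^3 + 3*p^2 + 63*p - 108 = (p - 4)*(p^3 - 3*p^2 - 9*p + 27) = (p - 4)*(p - 3)*(p^2 - 9) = (p - 4)*(p - 3)*(p + 3)*(p - 3)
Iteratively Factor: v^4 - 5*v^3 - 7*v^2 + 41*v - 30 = (v - 2)*(v^3 - 3*v^2 - 13*v + 15) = (v - 2)*(v + 3)*(v^2 - 6*v + 5) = (v - 5)*(v - 2)*(v + 3)*(v - 1)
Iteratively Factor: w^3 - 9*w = (w - 3)*(w^2 + 3*w) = (w - 3)*(w + 3)*(w)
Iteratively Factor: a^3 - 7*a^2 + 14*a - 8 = (a - 1)*(a^2 - 6*a + 8) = (a - 4)*(a - 1)*(a - 2)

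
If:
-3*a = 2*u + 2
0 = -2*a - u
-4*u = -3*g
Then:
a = 2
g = -16/3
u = -4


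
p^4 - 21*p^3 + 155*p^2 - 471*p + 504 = (p - 8)*(p - 7)*(p - 3)^2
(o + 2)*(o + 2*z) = o^2 + 2*o*z + 2*o + 4*z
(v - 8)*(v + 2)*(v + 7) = v^3 + v^2 - 58*v - 112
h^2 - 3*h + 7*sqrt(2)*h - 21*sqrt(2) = (h - 3)*(h + 7*sqrt(2))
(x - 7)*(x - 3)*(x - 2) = x^3 - 12*x^2 + 41*x - 42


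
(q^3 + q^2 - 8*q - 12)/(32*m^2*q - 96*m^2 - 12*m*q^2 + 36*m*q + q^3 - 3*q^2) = (q^2 + 4*q + 4)/(32*m^2 - 12*m*q + q^2)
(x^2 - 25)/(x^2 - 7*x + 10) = (x + 5)/(x - 2)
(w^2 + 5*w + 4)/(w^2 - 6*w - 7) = (w + 4)/(w - 7)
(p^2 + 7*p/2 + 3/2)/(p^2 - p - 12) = (p + 1/2)/(p - 4)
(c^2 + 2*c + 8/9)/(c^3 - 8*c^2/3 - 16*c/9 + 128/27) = 3*(3*c + 2)/(9*c^2 - 36*c + 32)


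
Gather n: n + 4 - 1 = n + 3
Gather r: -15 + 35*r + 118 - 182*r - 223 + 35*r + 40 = -112*r - 80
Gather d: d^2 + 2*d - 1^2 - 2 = d^2 + 2*d - 3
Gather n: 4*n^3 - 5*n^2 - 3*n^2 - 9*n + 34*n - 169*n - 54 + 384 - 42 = 4*n^3 - 8*n^2 - 144*n + 288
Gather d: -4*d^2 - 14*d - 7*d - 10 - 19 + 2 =-4*d^2 - 21*d - 27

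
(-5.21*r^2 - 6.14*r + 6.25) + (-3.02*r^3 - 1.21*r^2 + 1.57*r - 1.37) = -3.02*r^3 - 6.42*r^2 - 4.57*r + 4.88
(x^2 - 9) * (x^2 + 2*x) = x^4 + 2*x^3 - 9*x^2 - 18*x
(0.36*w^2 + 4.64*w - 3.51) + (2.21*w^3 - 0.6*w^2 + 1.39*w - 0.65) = 2.21*w^3 - 0.24*w^2 + 6.03*w - 4.16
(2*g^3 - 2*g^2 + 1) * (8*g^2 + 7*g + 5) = 16*g^5 - 2*g^4 - 4*g^3 - 2*g^2 + 7*g + 5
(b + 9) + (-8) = b + 1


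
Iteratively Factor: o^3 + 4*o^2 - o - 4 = (o + 1)*(o^2 + 3*o - 4) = (o + 1)*(o + 4)*(o - 1)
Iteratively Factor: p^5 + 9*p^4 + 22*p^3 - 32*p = (p + 4)*(p^4 + 5*p^3 + 2*p^2 - 8*p) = (p + 2)*(p + 4)*(p^3 + 3*p^2 - 4*p) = (p + 2)*(p + 4)^2*(p^2 - p) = p*(p + 2)*(p + 4)^2*(p - 1)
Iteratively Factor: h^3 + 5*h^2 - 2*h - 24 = (h + 3)*(h^2 + 2*h - 8) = (h + 3)*(h + 4)*(h - 2)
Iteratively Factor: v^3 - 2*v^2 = (v)*(v^2 - 2*v) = v^2*(v - 2)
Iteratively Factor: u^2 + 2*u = (u + 2)*(u)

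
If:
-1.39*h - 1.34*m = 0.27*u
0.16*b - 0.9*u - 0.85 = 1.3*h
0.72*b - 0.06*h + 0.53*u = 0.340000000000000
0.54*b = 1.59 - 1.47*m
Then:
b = -0.33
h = -1.34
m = 1.20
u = 0.93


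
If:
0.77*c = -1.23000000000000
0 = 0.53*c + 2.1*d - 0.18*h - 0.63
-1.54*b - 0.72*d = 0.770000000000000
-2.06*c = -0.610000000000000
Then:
No Solution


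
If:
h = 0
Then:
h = 0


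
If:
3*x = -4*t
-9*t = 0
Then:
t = 0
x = 0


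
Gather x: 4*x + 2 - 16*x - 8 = -12*x - 6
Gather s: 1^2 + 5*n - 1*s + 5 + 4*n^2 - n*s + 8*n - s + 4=4*n^2 + 13*n + s*(-n - 2) + 10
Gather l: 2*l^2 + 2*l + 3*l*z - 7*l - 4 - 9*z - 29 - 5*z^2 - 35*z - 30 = 2*l^2 + l*(3*z - 5) - 5*z^2 - 44*z - 63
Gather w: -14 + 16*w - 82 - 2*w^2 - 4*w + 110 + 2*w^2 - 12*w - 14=0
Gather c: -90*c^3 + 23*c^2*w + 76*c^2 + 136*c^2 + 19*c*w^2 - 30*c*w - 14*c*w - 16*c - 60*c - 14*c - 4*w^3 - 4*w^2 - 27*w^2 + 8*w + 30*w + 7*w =-90*c^3 + c^2*(23*w + 212) + c*(19*w^2 - 44*w - 90) - 4*w^3 - 31*w^2 + 45*w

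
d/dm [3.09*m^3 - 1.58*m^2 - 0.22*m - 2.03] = 9.27*m^2 - 3.16*m - 0.22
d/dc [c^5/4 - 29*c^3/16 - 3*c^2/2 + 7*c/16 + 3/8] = 5*c^4/4 - 87*c^2/16 - 3*c + 7/16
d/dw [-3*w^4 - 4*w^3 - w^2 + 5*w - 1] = -12*w^3 - 12*w^2 - 2*w + 5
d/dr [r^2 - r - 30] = 2*r - 1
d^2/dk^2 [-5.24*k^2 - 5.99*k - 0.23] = -10.4800000000000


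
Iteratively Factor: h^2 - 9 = (h + 3)*(h - 3)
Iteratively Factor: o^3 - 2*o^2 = (o)*(o^2 - 2*o) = o*(o - 2)*(o)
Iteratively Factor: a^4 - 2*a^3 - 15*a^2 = (a - 5)*(a^3 + 3*a^2) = (a - 5)*(a + 3)*(a^2) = a*(a - 5)*(a + 3)*(a)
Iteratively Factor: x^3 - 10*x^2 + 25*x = (x - 5)*(x^2 - 5*x) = x*(x - 5)*(x - 5)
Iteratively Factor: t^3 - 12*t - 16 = (t - 4)*(t^2 + 4*t + 4) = (t - 4)*(t + 2)*(t + 2)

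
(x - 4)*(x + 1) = x^2 - 3*x - 4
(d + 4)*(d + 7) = d^2 + 11*d + 28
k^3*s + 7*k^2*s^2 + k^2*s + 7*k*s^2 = k*(k + 7*s)*(k*s + s)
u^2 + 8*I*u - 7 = (u + I)*(u + 7*I)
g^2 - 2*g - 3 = (g - 3)*(g + 1)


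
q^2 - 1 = (q - 1)*(q + 1)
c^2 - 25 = (c - 5)*(c + 5)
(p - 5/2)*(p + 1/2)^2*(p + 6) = p^4 + 9*p^3/2 - 45*p^2/4 - 113*p/8 - 15/4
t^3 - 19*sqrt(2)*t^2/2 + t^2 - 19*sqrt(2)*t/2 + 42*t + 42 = (t + 1)*(t - 6*sqrt(2))*(t - 7*sqrt(2)/2)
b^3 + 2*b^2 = b^2*(b + 2)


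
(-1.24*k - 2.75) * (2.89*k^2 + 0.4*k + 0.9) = -3.5836*k^3 - 8.4435*k^2 - 2.216*k - 2.475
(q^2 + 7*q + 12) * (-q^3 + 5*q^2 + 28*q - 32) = -q^5 - 2*q^4 + 51*q^3 + 224*q^2 + 112*q - 384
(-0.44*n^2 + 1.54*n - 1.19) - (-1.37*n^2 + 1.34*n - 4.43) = 0.93*n^2 + 0.2*n + 3.24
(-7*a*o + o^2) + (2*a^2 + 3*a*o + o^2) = 2*a^2 - 4*a*o + 2*o^2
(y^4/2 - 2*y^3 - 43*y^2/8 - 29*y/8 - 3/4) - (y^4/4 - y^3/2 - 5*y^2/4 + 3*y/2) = y^4/4 - 3*y^3/2 - 33*y^2/8 - 41*y/8 - 3/4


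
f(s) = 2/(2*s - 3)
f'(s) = -4/(2*s - 3)^2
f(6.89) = 0.19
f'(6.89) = -0.03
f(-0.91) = -0.41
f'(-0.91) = -0.17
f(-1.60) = -0.32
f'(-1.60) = -0.10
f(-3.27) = -0.21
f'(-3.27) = -0.04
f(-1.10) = -0.38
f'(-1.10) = -0.15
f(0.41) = -0.92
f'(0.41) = -0.84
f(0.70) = -1.25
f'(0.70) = -1.56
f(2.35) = 1.18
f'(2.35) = -1.38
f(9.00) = 0.13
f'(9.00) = -0.02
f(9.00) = 0.13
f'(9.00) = -0.02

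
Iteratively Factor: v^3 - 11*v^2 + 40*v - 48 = (v - 3)*(v^2 - 8*v + 16) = (v - 4)*(v - 3)*(v - 4)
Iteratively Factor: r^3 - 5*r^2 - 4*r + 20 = (r - 2)*(r^2 - 3*r - 10) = (r - 2)*(r + 2)*(r - 5)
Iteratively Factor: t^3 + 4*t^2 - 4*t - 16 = (t + 4)*(t^2 - 4) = (t - 2)*(t + 4)*(t + 2)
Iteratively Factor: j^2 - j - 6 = (j + 2)*(j - 3)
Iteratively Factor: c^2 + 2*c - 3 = (c + 3)*(c - 1)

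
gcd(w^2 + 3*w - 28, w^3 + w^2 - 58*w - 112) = w + 7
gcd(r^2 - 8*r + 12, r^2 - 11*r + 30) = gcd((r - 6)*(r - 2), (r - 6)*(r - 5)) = r - 6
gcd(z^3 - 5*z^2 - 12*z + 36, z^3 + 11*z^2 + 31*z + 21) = z + 3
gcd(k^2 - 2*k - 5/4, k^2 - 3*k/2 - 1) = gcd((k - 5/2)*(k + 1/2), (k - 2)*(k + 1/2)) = k + 1/2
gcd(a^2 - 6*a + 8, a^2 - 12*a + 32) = a - 4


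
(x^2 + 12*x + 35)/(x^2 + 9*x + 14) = (x + 5)/(x + 2)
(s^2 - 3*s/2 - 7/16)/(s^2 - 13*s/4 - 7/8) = (4*s - 7)/(2*(2*s - 7))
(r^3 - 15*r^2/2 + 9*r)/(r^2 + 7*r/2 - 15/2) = r*(r - 6)/(r + 5)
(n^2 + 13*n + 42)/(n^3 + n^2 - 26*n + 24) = (n + 7)/(n^2 - 5*n + 4)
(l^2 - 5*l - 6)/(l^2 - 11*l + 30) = (l + 1)/(l - 5)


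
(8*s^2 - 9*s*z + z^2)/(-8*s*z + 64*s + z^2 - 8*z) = (-s + z)/(z - 8)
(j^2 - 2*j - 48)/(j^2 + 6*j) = (j - 8)/j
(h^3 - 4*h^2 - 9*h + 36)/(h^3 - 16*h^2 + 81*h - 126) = (h^2 - h - 12)/(h^2 - 13*h + 42)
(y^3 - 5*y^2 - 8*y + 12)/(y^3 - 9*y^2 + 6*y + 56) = (y^2 - 7*y + 6)/(y^2 - 11*y + 28)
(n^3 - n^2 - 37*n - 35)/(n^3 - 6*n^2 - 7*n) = (n + 5)/n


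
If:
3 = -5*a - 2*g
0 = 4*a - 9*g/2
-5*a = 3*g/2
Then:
No Solution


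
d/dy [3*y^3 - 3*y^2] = 3*y*(3*y - 2)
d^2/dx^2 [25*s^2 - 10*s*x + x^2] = 2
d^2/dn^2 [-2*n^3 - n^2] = -12*n - 2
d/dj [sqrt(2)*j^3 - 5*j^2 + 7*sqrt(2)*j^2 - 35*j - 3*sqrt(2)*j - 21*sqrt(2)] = 3*sqrt(2)*j^2 - 10*j + 14*sqrt(2)*j - 35 - 3*sqrt(2)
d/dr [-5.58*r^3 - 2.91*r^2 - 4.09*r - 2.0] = -16.74*r^2 - 5.82*r - 4.09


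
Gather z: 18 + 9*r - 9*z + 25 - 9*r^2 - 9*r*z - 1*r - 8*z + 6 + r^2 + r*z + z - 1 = -8*r^2 + 8*r + z*(-8*r - 16) + 48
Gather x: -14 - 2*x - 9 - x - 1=-3*x - 24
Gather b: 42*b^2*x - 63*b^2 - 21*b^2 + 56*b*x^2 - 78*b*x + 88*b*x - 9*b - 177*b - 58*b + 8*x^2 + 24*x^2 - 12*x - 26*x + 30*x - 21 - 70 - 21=b^2*(42*x - 84) + b*(56*x^2 + 10*x - 244) + 32*x^2 - 8*x - 112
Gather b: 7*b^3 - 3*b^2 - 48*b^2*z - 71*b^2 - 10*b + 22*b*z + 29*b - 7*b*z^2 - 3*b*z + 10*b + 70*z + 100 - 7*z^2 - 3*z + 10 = 7*b^3 + b^2*(-48*z - 74) + b*(-7*z^2 + 19*z + 29) - 7*z^2 + 67*z + 110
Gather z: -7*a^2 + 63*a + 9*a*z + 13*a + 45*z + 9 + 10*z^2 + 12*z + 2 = -7*a^2 + 76*a + 10*z^2 + z*(9*a + 57) + 11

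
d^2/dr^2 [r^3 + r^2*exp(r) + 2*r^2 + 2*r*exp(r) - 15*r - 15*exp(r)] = r^2*exp(r) + 6*r*exp(r) + 6*r - 9*exp(r) + 4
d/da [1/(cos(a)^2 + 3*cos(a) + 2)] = (2*cos(a) + 3)*sin(a)/(cos(a)^2 + 3*cos(a) + 2)^2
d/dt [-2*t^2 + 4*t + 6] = 4 - 4*t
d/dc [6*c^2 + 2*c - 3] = 12*c + 2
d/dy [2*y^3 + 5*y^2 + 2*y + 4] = 6*y^2 + 10*y + 2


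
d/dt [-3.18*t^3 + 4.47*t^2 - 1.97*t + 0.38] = -9.54*t^2 + 8.94*t - 1.97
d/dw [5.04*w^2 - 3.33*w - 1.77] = 10.08*w - 3.33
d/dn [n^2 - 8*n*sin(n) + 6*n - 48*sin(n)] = -8*n*cos(n) + 2*n - 8*sin(n) - 48*cos(n) + 6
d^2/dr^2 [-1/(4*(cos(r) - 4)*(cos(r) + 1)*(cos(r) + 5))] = (2*(1 - cos(r)^2)^2 - 12*sin(r)^6 - 3*cos(r)^6 + 22*cos(r)^5 + 34*cos(r)^3 + 579*cos(r)^2 - 272*cos(r) - 792)/(4*(cos(r) - 4)^3*(cos(r) + 1)^3*(cos(r) + 5)^3)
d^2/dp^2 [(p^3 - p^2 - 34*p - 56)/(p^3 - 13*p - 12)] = 2*(-p^6 - 63*p^5 - 303*p^4 - 357*p^3 + 204*p^2 - 1584*p - 4304)/(p^9 - 39*p^7 - 36*p^6 + 507*p^5 + 936*p^4 - 1765*p^3 - 6084*p^2 - 5616*p - 1728)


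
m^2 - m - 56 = (m - 8)*(m + 7)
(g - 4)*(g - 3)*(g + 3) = g^3 - 4*g^2 - 9*g + 36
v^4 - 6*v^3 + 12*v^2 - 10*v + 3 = (v - 3)*(v - 1)^3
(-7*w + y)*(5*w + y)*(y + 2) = -35*w^2*y - 70*w^2 - 2*w*y^2 - 4*w*y + y^3 + 2*y^2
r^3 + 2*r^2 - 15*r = r*(r - 3)*(r + 5)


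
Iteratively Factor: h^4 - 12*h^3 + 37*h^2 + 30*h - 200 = (h - 5)*(h^3 - 7*h^2 + 2*h + 40) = (h - 5)^2*(h^2 - 2*h - 8) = (h - 5)^2*(h + 2)*(h - 4)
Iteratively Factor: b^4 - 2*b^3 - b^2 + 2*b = (b)*(b^3 - 2*b^2 - b + 2) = b*(b + 1)*(b^2 - 3*b + 2) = b*(b - 2)*(b + 1)*(b - 1)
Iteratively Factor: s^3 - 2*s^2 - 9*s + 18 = (s + 3)*(s^2 - 5*s + 6) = (s - 3)*(s + 3)*(s - 2)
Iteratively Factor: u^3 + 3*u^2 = (u)*(u^2 + 3*u) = u^2*(u + 3)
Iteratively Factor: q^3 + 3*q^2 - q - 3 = (q + 1)*(q^2 + 2*q - 3) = (q + 1)*(q + 3)*(q - 1)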